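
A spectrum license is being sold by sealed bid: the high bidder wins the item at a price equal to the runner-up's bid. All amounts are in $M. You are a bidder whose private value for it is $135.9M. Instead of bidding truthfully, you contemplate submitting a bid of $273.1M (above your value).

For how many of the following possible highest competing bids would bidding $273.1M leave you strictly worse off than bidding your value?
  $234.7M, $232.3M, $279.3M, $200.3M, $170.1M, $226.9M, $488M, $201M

The deviation hurts exactly when the highest competing bid lies strictly between $135.9M and $273.1M — overbidding then wins at a price above your value.
$234.7M: inside the interval → strictly worse (loss $98.8M).
$232.3M: inside the interval → strictly worse (loss $96.4M).
$279.3M: above both → same outcome either way.
$200.3M: inside the interval → strictly worse (loss $64.4M).
$170.1M: inside the interval → strictly worse (loss $34.2M).
$226.9M: inside the interval → strictly worse (loss $91M).
$488M: above both → same outcome either way.
$201M: inside the interval → strictly worse (loss $65.1M).
Count: 6.

6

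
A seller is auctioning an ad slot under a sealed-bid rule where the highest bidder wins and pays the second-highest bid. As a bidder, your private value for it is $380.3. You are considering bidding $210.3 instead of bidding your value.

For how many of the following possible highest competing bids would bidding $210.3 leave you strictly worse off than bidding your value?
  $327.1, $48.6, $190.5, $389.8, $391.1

1

The deviation hurts exactly when the highest competing bid lies strictly between $210.3 and $380.3 — underbidding then forfeits a profitable win.
$327.1: inside the interval → strictly worse (loss $53.2).
$48.6: below both → same outcome either way.
$190.5: below both → same outcome either way.
$389.8: above both → same outcome either way.
$391.1: above both → same outcome either way.
Count: 1.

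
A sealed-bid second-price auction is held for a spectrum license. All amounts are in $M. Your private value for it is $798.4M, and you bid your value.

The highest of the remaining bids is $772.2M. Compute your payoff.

$26.2M

Your bid $798.4M exceeds the highest competing bid $772.2M, so you win.
In a second-price auction the winner pays the second-highest bid, $772.2M.
Payoff = value − price = $798.4M − $772.2M = $26.2M.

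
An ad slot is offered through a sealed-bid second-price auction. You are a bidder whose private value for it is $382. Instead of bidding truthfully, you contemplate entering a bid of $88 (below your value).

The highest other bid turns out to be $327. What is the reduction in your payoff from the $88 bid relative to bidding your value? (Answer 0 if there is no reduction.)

$55

Bidding your value $382: you win (since $382 > $327) and pay $327. Payoff $55.
Bidding $88: you lose. Payoff $0.
The competing bid $327 lies between your shaded bid and your value, so underbidding forfeits an item you could have won at a profitable price.
Loss from deviating = $55 − ($0) = $55.
In a second-price auction your bid sets only whether you win, not what you pay, so bidding your true value is weakly dominant.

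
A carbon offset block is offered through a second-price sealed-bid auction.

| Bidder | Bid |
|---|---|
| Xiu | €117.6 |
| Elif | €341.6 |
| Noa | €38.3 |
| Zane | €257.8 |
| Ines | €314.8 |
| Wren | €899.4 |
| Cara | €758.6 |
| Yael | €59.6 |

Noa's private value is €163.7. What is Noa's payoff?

€0

Highest bid: Wren at €899.4, so Wren wins.
Second-highest bid: Cara at €758.6 — that is the price the winner pays.
Noa did not win, so Noa pays nothing and receives nothing: payoff €0.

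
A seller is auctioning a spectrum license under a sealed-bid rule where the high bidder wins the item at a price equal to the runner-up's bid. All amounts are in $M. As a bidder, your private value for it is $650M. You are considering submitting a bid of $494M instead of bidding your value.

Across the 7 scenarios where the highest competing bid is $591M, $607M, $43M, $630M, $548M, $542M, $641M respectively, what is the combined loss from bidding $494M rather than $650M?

The deviation costs you only when the competing bid falls strictly between $494M and $650M; elsewhere both bids give the same outcome.
$591M: truthful payoff $59M, deviation payoff $0M → loss $59M.
$607M: truthful payoff $43M, deviation payoff $0M → loss $43M.
$43M: outcomes coincide → loss $0M.
$630M: truthful payoff $20M, deviation payoff $0M → loss $20M.
$548M: truthful payoff $102M, deviation payoff $0M → loss $102M.
$542M: truthful payoff $108M, deviation payoff $0M → loss $108M.
$641M: truthful payoff $9M, deviation payoff $0M → loss $9M.
Total loss = $59M + $43M + $20M + $102M + $108M + $9M = $341M.
Because the price is fixed by the runner-up's bid, deviating from your value can only change a good outcome into a bad one — never the reverse.

$341M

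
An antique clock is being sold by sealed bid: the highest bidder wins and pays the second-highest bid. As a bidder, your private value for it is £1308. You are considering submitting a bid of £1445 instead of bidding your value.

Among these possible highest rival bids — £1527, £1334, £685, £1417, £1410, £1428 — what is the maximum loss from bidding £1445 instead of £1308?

£120

£1527: same outcome either way → loss £0.
£1334: truthful gives £0, deviation gives −£26 → loss £26.
£685: same outcome either way → loss £0.
£1417: truthful gives £0, deviation gives −£109 → loss £109.
£1410: truthful gives £0, deviation gives −£102 → loss £102.
£1428: truthful gives £0, deviation gives −£120 → loss £120.
Maximum loss: £120.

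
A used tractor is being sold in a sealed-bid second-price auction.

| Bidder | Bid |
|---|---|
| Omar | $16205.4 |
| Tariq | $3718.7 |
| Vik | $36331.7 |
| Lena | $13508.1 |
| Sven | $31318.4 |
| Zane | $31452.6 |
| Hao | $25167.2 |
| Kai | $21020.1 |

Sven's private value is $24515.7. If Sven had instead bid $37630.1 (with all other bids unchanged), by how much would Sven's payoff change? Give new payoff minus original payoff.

−$11816

The highest bid among the other bidders is $36331.7; Sven's bid doesn't change that.
Original bid $31318.4: Sven is not highest (top rival bid is $36331.7); payoff $0.
Alternative bid $37630.1: Sven is highest, pays the top rival bid $36331.7; payoff $24515.7 − $36331.7 = −$11816.
Change in payoff = −$11816 − ($0) = −$11816.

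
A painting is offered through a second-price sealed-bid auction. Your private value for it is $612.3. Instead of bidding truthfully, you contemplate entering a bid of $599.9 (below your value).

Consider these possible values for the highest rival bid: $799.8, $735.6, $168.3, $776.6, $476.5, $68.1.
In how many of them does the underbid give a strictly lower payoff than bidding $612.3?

0

The deviation hurts exactly when the highest competing bid lies strictly between $599.9 and $612.3 — underbidding then forfeits a profitable win.
$799.8: above both → same outcome either way.
$735.6: above both → same outcome either way.
$168.3: below both → same outcome either way.
$776.6: above both → same outcome either way.
$476.5: below both → same outcome either way.
$68.1: below both → same outcome either way.
Count: 0.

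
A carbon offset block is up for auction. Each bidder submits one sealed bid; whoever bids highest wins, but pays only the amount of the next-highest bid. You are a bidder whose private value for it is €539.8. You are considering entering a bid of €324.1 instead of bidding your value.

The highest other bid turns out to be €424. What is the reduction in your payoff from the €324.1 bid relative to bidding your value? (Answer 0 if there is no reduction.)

€115.8

Bidding your value €539.8: you win (since €539.8 > €424) and pay €424. Payoff €115.8.
Bidding €324.1: you lose. Payoff €0.
The competing bid €424 lies between your shaded bid and your value, so underbidding forfeits an item you could have won at a profitable price.
Loss from deviating = €115.8 − (€0) = €115.8.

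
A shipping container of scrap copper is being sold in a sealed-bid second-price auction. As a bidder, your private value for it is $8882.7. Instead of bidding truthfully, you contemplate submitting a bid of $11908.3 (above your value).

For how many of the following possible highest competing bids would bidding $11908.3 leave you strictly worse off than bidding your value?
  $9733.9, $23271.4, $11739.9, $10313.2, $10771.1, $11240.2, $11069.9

The deviation hurts exactly when the highest competing bid lies strictly between $8882.7 and $11908.3 — overbidding then wins at a price above your value.
$9733.9: inside the interval → strictly worse (loss $851.2).
$23271.4: above both → same outcome either way.
$11739.9: inside the interval → strictly worse (loss $2857.2).
$10313.2: inside the interval → strictly worse (loss $1430.5).
$10771.1: inside the interval → strictly worse (loss $1888.4).
$11240.2: inside the interval → strictly worse (loss $2357.5).
$11069.9: inside the interval → strictly worse (loss $2187.2).
Count: 6.

6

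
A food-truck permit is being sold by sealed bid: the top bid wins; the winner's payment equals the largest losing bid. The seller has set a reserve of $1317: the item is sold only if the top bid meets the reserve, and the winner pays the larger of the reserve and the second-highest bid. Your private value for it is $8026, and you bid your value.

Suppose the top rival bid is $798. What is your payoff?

Your bid $8026 is the highest and exceeds the reserve.
Price = max(second-highest bid, reserve) = max($798, $1317) = $1317.
Payoff = $8026 − $1317 = $6709.

$6709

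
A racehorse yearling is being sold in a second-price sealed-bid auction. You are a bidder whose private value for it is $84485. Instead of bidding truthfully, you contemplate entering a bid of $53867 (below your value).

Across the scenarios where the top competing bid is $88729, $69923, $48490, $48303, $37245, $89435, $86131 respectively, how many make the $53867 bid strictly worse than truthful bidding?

1

The deviation hurts exactly when the highest competing bid lies strictly between $53867 and $84485 — underbidding then forfeits a profitable win.
$88729: above both → same outcome either way.
$69923: inside the interval → strictly worse (loss $14562).
$48490: below both → same outcome either way.
$48303: below both → same outcome either way.
$37245: below both → same outcome either way.
$89435: above both → same outcome either way.
$86131: above both → same outcome either way.
Count: 1.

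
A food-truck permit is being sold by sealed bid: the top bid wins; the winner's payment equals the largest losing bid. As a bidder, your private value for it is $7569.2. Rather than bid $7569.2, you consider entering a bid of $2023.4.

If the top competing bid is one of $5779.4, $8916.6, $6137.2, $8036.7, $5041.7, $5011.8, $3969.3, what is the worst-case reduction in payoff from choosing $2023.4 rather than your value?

$3599.9

$5779.4: truthful gives $1789.8, deviation gives $0 → loss $1789.8.
$8916.6: same outcome either way → loss $0.
$6137.2: truthful gives $1432, deviation gives $0 → loss $1432.
$8036.7: same outcome either way → loss $0.
$5041.7: truthful gives $2527.5, deviation gives $0 → loss $2527.5.
$5011.8: truthful gives $2557.4, deviation gives $0 → loss $2557.4.
$3969.3: truthful gives $3599.9, deviation gives $0 → loss $3599.9.
Maximum loss: $3599.9.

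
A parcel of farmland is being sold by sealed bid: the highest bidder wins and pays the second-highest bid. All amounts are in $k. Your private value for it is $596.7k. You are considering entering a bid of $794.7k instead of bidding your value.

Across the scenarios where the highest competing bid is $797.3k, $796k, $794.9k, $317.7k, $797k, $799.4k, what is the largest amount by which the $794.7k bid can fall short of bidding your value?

$0k

$797.3k: same outcome either way → loss $0k.
$796k: same outcome either way → loss $0k.
$794.9k: same outcome either way → loss $0k.
$317.7k: same outcome either way → loss $0k.
$797k: same outcome either way → loss $0k.
$799.4k: same outcome either way → loss $0k.
Maximum loss: $0k.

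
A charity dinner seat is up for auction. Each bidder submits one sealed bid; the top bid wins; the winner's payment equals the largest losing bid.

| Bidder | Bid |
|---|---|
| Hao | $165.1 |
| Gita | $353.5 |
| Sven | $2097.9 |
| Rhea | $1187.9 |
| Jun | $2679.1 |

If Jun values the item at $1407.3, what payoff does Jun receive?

Highest bid: Jun at $2679.1, so Jun wins.
Second-highest bid: Sven at $2097.9 — that is the price the winner pays.
Jun's payoff = value − price = $1407.3 − $2097.9 = −$690.6.

−$690.6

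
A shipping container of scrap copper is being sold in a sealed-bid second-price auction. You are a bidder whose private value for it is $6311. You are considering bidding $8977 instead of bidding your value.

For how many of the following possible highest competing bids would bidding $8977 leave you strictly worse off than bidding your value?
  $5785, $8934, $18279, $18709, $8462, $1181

2

The deviation hurts exactly when the highest competing bid lies strictly between $6311 and $8977 — overbidding then wins at a price above your value.
$5785: below both → same outcome either way.
$8934: inside the interval → strictly worse (loss $2623).
$18279: above both → same outcome either way.
$18709: above both → same outcome either way.
$8462: inside the interval → strictly worse (loss $2151).
$1181: below both → same outcome either way.
Count: 2.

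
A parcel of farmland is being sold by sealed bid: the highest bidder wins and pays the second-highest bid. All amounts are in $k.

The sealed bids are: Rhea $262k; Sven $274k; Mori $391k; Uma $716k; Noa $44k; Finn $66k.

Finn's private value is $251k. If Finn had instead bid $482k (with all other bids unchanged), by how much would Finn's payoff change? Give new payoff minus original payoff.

$0k

The highest bid among the other bidders is $716k; Finn's bid doesn't change that.
Original bid $66k: Finn is not highest (top rival bid is $716k); payoff $0k.
Alternative bid $482k: Finn is not highest (top rival bid is $716k); payoff $0k.
Change in payoff = $0k − ($0k) = $0k.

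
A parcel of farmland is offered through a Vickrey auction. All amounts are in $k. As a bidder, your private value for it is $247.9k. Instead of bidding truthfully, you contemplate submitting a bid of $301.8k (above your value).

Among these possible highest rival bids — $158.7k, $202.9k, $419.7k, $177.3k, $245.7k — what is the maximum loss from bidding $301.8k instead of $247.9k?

$0k

$158.7k: same outcome either way → loss $0k.
$202.9k: same outcome either way → loss $0k.
$419.7k: same outcome either way → loss $0k.
$177.3k: same outcome either way → loss $0k.
$245.7k: same outcome either way → loss $0k.
Maximum loss: $0k.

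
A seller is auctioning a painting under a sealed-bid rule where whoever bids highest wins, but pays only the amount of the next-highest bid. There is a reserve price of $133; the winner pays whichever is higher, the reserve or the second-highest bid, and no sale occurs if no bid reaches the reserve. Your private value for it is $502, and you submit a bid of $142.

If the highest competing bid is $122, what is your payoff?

Your bid $142 is the highest and exceeds the reserve.
Price = max(second-highest bid, reserve) = max($122, $133) = $133.
Payoff = $502 − $133 = $369.

$369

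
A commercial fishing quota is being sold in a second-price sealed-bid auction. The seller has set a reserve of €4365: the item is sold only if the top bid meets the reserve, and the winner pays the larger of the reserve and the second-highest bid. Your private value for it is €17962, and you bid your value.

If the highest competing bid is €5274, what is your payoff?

€12688

Your bid €17962 is the highest and exceeds the reserve.
Price = max(second-highest bid, reserve) = max(€5274, €4365) = €5274.
Payoff = €17962 − €5274 = €12688.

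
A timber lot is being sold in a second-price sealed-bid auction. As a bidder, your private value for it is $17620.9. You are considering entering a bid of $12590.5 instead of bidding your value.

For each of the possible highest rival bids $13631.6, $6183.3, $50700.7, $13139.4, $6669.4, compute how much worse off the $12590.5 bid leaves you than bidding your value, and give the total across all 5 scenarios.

The deviation costs you only when the competing bid falls strictly between $12590.5 and $17620.9; elsewhere both bids give the same outcome.
$13631.6: truthful payoff $3989.3, deviation payoff $0 → loss $3989.3.
$6183.3: outcomes coincide → loss $0.
$50700.7: outcomes coincide → loss $0.
$13139.4: truthful payoff $4481.5, deviation payoff $0 → loss $4481.5.
$6669.4: outcomes coincide → loss $0.
Total loss = $3989.3 + $4481.5 = $8470.8.

$8470.8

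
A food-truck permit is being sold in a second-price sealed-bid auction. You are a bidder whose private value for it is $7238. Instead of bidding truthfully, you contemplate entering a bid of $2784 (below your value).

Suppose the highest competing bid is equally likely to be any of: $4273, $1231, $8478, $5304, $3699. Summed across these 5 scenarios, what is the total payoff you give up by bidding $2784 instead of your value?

The deviation costs you only when the competing bid falls strictly between $2784 and $7238; elsewhere both bids give the same outcome.
$4273: truthful payoff $2965, deviation payoff $0 → loss $2965.
$1231: outcomes coincide → loss $0.
$8478: outcomes coincide → loss $0.
$5304: truthful payoff $1934, deviation payoff $0 → loss $1934.
$3699: truthful payoff $3539, deviation payoff $0 → loss $3539.
Total loss = $2965 + $1934 + $3539 = $8438.

$8438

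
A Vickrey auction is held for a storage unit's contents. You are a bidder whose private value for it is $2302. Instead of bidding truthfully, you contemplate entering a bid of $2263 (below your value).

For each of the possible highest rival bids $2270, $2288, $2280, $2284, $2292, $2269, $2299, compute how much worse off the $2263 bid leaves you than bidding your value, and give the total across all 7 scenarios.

$132

The deviation costs you only when the competing bid falls strictly between $2263 and $2302; elsewhere both bids give the same outcome.
$2270: truthful payoff $32, deviation payoff $0 → loss $32.
$2288: truthful payoff $14, deviation payoff $0 → loss $14.
$2280: truthful payoff $22, deviation payoff $0 → loss $22.
$2284: truthful payoff $18, deviation payoff $0 → loss $18.
$2292: truthful payoff $10, deviation payoff $0 → loss $10.
$2269: truthful payoff $33, deviation payoff $0 → loss $33.
$2299: truthful payoff $3, deviation payoff $0 → loss $3.
Total loss = $32 + $14 + $22 + $18 + $10 + $33 + $3 = $132.
In a second-price auction your bid sets only whether you win, not what you pay, so bidding your true value is weakly dominant.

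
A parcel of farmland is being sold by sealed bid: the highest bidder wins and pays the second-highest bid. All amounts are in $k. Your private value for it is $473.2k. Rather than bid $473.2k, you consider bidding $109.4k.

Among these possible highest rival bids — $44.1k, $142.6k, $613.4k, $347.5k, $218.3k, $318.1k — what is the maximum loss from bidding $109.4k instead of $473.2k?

$44.1k: same outcome either way → loss $0k.
$142.6k: truthful gives $330.6k, deviation gives $0k → loss $330.6k.
$613.4k: same outcome either way → loss $0k.
$347.5k: truthful gives $125.7k, deviation gives $0k → loss $125.7k.
$218.3k: truthful gives $254.9k, deviation gives $0k → loss $254.9k.
$318.1k: truthful gives $155.1k, deviation gives $0k → loss $155.1k.
Maximum loss: $330.6k.

$330.6k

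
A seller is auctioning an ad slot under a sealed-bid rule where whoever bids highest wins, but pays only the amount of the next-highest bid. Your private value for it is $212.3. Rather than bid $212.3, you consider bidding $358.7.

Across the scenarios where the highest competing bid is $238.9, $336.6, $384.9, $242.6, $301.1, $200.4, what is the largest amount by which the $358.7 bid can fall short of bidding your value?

$124.3

$238.9: truthful gives $0, deviation gives −$26.6 → loss $26.6.
$336.6: truthful gives $0, deviation gives −$124.3 → loss $124.3.
$384.9: same outcome either way → loss $0.
$242.6: truthful gives $0, deviation gives −$30.3 → loss $30.3.
$301.1: truthful gives $0, deviation gives −$88.8 → loss $88.8.
$200.4: same outcome either way → loss $0.
Maximum loss: $124.3.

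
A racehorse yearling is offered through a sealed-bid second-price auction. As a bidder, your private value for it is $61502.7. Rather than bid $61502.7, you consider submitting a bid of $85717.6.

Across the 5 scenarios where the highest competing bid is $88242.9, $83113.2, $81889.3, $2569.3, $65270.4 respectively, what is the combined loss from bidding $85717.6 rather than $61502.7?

$45764.8

The deviation costs you only when the competing bid falls strictly between $61502.7 and $85717.6; elsewhere both bids give the same outcome.
$88242.9: outcomes coincide → loss $0.
$83113.2: truthful payoff $0, deviation payoff −$21610.5 → loss $21610.5.
$81889.3: truthful payoff $0, deviation payoff −$20386.6 → loss $20386.6.
$2569.3: outcomes coincide → loss $0.
$65270.4: truthful payoff $0, deviation payoff −$3767.7 → loss $3767.7.
Total loss = $21610.5 + $20386.6 + $3767.7 = $45764.8.
In a second-price auction your bid sets only whether you win, not what you pay, so bidding your true value is weakly dominant.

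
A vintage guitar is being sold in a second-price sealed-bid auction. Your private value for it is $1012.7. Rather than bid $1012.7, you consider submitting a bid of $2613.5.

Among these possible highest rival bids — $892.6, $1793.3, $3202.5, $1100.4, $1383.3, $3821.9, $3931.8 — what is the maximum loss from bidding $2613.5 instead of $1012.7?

$780.6

$892.6: same outcome either way → loss $0.
$1793.3: truthful gives $0, deviation gives −$780.6 → loss $780.6.
$3202.5: same outcome either way → loss $0.
$1100.4: truthful gives $0, deviation gives −$87.7 → loss $87.7.
$1383.3: truthful gives $0, deviation gives −$370.6 → loss $370.6.
$3821.9: same outcome either way → loss $0.
$3931.8: same outcome either way → loss $0.
Maximum loss: $780.6.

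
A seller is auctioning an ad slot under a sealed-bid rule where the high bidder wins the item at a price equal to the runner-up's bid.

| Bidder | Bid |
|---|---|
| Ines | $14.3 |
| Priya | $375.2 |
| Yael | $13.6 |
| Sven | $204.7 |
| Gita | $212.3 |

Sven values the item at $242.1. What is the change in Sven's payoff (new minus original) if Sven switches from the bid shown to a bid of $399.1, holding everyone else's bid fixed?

−$133.1

The highest bid among the other bidders is $375.2; Sven's bid doesn't change that.
Original bid $204.7: Sven is not highest (top rival bid is $375.2); payoff $0.
Alternative bid $399.1: Sven is highest, pays the top rival bid $375.2; payoff $242.1 − $375.2 = −$133.1.
Change in payoff = −$133.1 − ($0) = −$133.1.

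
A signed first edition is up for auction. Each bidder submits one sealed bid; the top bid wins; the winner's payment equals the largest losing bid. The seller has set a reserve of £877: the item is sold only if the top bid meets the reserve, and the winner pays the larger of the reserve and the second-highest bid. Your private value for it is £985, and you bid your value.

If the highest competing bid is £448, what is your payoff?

£108

Your bid £985 is the highest and exceeds the reserve.
Price = max(second-highest bid, reserve) = max(£448, £877) = £877.
Payoff = £985 − £877 = £108.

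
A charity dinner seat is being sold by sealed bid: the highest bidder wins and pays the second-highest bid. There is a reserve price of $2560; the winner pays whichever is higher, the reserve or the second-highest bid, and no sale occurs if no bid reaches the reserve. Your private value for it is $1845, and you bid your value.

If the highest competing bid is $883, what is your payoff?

$0

Your bid $1845 is the highest bid but falls below the reserve $2560, so the item goes unsold. Payoff $0.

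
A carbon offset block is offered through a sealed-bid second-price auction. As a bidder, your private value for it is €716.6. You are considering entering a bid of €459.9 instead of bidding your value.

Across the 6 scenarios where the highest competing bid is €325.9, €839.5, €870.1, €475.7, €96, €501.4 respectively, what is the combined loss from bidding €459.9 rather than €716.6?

€456.1

The deviation costs you only when the competing bid falls strictly between €459.9 and €716.6; elsewhere both bids give the same outcome.
€325.9: outcomes coincide → loss €0.
€839.5: outcomes coincide → loss €0.
€870.1: outcomes coincide → loss €0.
€475.7: truthful payoff €240.9, deviation payoff €0 → loss €240.9.
€96: outcomes coincide → loss €0.
€501.4: truthful payoff €215.2, deviation payoff €0 → loss €215.2.
Total loss = €240.9 + €215.2 = €456.1.
In a second-price auction your bid sets only whether you win, not what you pay, so bidding your true value is weakly dominant.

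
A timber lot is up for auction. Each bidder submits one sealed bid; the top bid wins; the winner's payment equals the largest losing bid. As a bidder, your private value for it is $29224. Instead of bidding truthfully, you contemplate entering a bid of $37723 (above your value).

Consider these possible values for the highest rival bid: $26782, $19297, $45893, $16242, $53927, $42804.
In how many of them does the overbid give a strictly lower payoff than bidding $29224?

0

The deviation hurts exactly when the highest competing bid lies strictly between $29224 and $37723 — overbidding then wins at a price above your value.
$26782: below both → same outcome either way.
$19297: below both → same outcome either way.
$45893: above both → same outcome either way.
$16242: below both → same outcome either way.
$53927: above both → same outcome either way.
$42804: above both → same outcome either way.
Count: 0.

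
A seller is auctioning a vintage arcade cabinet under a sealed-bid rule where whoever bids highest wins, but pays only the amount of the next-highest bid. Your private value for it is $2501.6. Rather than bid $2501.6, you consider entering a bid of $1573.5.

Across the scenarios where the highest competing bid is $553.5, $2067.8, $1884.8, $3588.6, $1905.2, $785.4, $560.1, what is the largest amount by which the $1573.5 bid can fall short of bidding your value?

$553.5: same outcome either way → loss $0.
$2067.8: truthful gives $433.8, deviation gives $0 → loss $433.8.
$1884.8: truthful gives $616.8, deviation gives $0 → loss $616.8.
$3588.6: same outcome either way → loss $0.
$1905.2: truthful gives $596.4, deviation gives $0 → loss $596.4.
$785.4: same outcome either way → loss $0.
$560.1: same outcome either way → loss $0.
Maximum loss: $616.8.

$616.8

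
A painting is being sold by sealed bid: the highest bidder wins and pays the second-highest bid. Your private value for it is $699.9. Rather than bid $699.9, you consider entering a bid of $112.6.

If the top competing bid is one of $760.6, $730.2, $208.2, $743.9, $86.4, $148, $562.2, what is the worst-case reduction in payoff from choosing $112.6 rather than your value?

$760.6: same outcome either way → loss $0.
$730.2: same outcome either way → loss $0.
$208.2: truthful gives $491.7, deviation gives $0 → loss $491.7.
$743.9: same outcome either way → loss $0.
$86.4: same outcome either way → loss $0.
$148: truthful gives $551.9, deviation gives $0 → loss $551.9.
$562.2: truthful gives $137.7, deviation gives $0 → loss $137.7.
Maximum loss: $551.9.

$551.9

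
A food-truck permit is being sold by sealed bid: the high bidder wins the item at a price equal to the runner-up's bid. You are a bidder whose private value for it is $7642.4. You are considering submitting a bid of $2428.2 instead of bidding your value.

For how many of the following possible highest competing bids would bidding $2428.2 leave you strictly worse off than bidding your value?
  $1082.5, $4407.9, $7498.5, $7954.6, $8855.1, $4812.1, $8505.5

3

The deviation hurts exactly when the highest competing bid lies strictly between $2428.2 and $7642.4 — underbidding then forfeits a profitable win.
$1082.5: below both → same outcome either way.
$4407.9: inside the interval → strictly worse (loss $3234.5).
$7498.5: inside the interval → strictly worse (loss $143.9).
$7954.6: above both → same outcome either way.
$8855.1: above both → same outcome either way.
$4812.1: inside the interval → strictly worse (loss $2830.3).
$8505.5: above both → same outcome either way.
Count: 3.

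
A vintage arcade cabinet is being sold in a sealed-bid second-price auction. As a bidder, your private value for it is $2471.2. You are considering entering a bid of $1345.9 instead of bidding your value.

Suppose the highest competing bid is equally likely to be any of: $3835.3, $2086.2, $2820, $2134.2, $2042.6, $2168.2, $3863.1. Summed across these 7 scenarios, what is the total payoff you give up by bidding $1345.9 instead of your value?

$1453.6

The deviation costs you only when the competing bid falls strictly between $1345.9 and $2471.2; elsewhere both bids give the same outcome.
$3835.3: outcomes coincide → loss $0.
$2086.2: truthful payoff $385, deviation payoff $0 → loss $385.
$2820: outcomes coincide → loss $0.
$2134.2: truthful payoff $337, deviation payoff $0 → loss $337.
$2042.6: truthful payoff $428.6, deviation payoff $0 → loss $428.6.
$2168.2: truthful payoff $303, deviation payoff $0 → loss $303.
$3863.1: outcomes coincide → loss $0.
Total loss = $385 + $337 + $428.6 + $303 = $1453.6.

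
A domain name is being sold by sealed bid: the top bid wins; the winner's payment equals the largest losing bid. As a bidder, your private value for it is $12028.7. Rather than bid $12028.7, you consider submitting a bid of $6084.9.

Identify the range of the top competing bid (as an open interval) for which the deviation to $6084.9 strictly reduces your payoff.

If the competing bid is below $6084.9, both bids win at the same price — no difference.
If it is above $12028.7, both bids lose — no difference.
If it lies strictly between $6084.9 and $12028.7, bidding your value wins at a price below your value (positive payoff) while bidding $6084.9 loses (payoff 0).
So the deviation strictly hurts on the open interval ($6084.9, $12028.7).

($6084.9, $12028.7)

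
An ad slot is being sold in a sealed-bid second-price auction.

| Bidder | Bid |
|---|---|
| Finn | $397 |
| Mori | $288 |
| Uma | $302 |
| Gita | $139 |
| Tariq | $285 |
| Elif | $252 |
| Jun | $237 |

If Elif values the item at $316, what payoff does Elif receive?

$0

Highest bid: Finn at $397, so Finn wins.
Second-highest bid: Uma at $302 — that is the price the winner pays.
Elif did not win, so Elif pays nothing and receives nothing: payoff $0.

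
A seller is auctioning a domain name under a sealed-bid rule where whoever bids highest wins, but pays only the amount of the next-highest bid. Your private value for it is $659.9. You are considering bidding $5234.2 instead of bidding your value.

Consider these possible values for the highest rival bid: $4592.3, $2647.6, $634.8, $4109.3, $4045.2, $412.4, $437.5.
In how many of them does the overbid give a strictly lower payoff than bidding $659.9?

The deviation hurts exactly when the highest competing bid lies strictly between $659.9 and $5234.2 — overbidding then wins at a price above your value.
$4592.3: inside the interval → strictly worse (loss $3932.4).
$2647.6: inside the interval → strictly worse (loss $1987.7).
$634.8: below both → same outcome either way.
$4109.3: inside the interval → strictly worse (loss $3449.4).
$4045.2: inside the interval → strictly worse (loss $3385.3).
$412.4: below both → same outcome either way.
$437.5: below both → same outcome either way.
Count: 4.

4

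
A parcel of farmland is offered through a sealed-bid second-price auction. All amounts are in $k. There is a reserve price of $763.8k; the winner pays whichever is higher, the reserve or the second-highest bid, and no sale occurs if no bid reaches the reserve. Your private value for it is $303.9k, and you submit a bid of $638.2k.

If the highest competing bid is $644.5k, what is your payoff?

Your bid $638.2k is below the highest competing bid $644.5k, so you lose. Payoff $0k.

$0k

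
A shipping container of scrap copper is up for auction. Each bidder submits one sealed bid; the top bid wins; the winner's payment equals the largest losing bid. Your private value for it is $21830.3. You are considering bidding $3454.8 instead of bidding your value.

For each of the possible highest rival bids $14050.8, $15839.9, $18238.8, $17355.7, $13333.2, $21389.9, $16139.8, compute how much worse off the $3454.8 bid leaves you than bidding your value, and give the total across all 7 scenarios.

$36464

The deviation costs you only when the competing bid falls strictly between $3454.8 and $21830.3; elsewhere both bids give the same outcome.
$14050.8: truthful payoff $7779.5, deviation payoff $0 → loss $7779.5.
$15839.9: truthful payoff $5990.4, deviation payoff $0 → loss $5990.4.
$18238.8: truthful payoff $3591.5, deviation payoff $0 → loss $3591.5.
$17355.7: truthful payoff $4474.6, deviation payoff $0 → loss $4474.6.
$13333.2: truthful payoff $8497.1, deviation payoff $0 → loss $8497.1.
$21389.9: truthful payoff $440.4, deviation payoff $0 → loss $440.4.
$16139.8: truthful payoff $5690.5, deviation payoff $0 → loss $5690.5.
Total loss = $7779.5 + $5990.4 + $3591.5 + $4474.6 + $8497.1 + $440.4 + $5690.5 = $36464.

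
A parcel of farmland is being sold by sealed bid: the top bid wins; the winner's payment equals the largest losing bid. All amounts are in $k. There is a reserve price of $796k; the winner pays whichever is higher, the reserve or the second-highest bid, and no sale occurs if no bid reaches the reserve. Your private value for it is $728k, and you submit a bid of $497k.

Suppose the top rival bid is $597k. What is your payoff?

$0k

Your bid $497k is below the highest competing bid $597k, so you lose. Payoff $0k.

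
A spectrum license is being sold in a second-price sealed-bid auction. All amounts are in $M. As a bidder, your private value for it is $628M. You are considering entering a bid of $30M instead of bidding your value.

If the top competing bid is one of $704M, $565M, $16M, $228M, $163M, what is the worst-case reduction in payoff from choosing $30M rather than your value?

$704M: same outcome either way → loss $0M.
$565M: truthful gives $63M, deviation gives $0M → loss $63M.
$16M: same outcome either way → loss $0M.
$228M: truthful gives $400M, deviation gives $0M → loss $400M.
$163M: truthful gives $465M, deviation gives $0M → loss $465M.
Maximum loss: $465M.

$465M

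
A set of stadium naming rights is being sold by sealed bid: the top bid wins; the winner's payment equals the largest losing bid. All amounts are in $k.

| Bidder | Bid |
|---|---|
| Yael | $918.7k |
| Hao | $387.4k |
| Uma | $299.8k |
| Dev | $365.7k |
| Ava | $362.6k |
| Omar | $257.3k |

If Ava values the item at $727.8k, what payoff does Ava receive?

Highest bid: Yael at $918.7k, so Yael wins.
Second-highest bid: Hao at $387.4k — that is the price the winner pays.
Ava did not win, so Ava pays nothing and receives nothing: payoff $0k.

$0k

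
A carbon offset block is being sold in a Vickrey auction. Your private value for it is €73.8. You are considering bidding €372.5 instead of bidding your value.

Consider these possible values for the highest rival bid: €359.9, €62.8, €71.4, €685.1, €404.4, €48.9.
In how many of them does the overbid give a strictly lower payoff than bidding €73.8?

The deviation hurts exactly when the highest competing bid lies strictly between €73.8 and €372.5 — overbidding then wins at a price above your value.
€359.9: inside the interval → strictly worse (loss €286.1).
€62.8: below both → same outcome either way.
€71.4: below both → same outcome either way.
€685.1: above both → same outcome either way.
€404.4: above both → same outcome either way.
€48.9: below both → same outcome either way.
Count: 1.

1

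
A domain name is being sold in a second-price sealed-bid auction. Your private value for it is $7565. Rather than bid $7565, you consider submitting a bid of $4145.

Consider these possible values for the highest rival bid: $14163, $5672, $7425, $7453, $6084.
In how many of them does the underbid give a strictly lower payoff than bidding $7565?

The deviation hurts exactly when the highest competing bid lies strictly between $4145 and $7565 — underbidding then forfeits a profitable win.
$14163: above both → same outcome either way.
$5672: inside the interval → strictly worse (loss $1893).
$7425: inside the interval → strictly worse (loss $140).
$7453: inside the interval → strictly worse (loss $112).
$6084: inside the interval → strictly worse (loss $1481).
Count: 4.

4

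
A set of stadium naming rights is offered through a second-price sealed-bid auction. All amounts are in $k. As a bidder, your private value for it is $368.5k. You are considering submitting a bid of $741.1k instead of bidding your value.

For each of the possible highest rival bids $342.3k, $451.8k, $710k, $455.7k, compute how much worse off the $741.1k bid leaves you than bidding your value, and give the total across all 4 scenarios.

The deviation costs you only when the competing bid falls strictly between $368.5k and $741.1k; elsewhere both bids give the same outcome.
$342.3k: outcomes coincide → loss $0k.
$451.8k: truthful payoff $0k, deviation payoff −$83.3k → loss $83.3k.
$710k: truthful payoff $0k, deviation payoff −$341.5k → loss $341.5k.
$455.7k: truthful payoff $0k, deviation payoff −$87.2k → loss $87.2k.
Total loss = $83.3k + $341.5k + $87.2k = $512k.
Truthful bidding weakly dominates here: raising your bid can only win items priced above your value, and lowering it can only forfeit items priced below.

$512k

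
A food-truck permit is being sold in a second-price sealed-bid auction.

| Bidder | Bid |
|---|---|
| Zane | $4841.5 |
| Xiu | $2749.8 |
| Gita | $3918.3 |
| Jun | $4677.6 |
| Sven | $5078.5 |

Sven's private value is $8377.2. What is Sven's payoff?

$3535.7

Highest bid: Sven at $5078.5, so Sven wins.
Second-highest bid: Zane at $4841.5 — that is the price the winner pays.
Sven's payoff = value − price = $8377.2 − $4841.5 = $3535.7.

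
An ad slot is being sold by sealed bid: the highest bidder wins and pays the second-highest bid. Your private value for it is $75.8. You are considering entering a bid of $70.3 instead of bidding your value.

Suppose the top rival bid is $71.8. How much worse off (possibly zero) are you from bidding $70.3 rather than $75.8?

$4

Bidding your value $75.8: you win (since $75.8 > $71.8) and pay $71.8. Payoff $4.
Bidding $70.3: you lose. Payoff $0.
The competing bid $71.8 lies between your shaded bid and your value, so underbidding forfeits an item you could have won at a profitable price.
Loss from deviating = $4 − ($0) = $4.
In a second-price auction your bid sets only whether you win, not what you pay, so bidding your true value is weakly dominant.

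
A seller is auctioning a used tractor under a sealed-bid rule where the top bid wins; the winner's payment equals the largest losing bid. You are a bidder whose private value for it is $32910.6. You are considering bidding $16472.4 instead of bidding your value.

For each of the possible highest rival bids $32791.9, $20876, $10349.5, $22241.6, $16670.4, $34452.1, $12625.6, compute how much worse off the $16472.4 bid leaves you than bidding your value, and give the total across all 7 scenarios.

The deviation costs you only when the competing bid falls strictly between $16472.4 and $32910.6; elsewhere both bids give the same outcome.
$32791.9: truthful payoff $118.7, deviation payoff $0 → loss $118.7.
$20876: truthful payoff $12034.6, deviation payoff $0 → loss $12034.6.
$10349.5: outcomes coincide → loss $0.
$22241.6: truthful payoff $10669, deviation payoff $0 → loss $10669.
$16670.4: truthful payoff $16240.2, deviation payoff $0 → loss $16240.2.
$34452.1: outcomes coincide → loss $0.
$12625.6: outcomes coincide → loss $0.
Total loss = $118.7 + $12034.6 + $10669 + $16240.2 = $39062.5.
Truthful bidding weakly dominates here: raising your bid can only win items priced above your value, and lowering it can only forfeit items priced below.

$39062.5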